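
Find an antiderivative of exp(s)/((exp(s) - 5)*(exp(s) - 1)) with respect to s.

log(exp(s) - 5)/4 - log(exp(s) - 1)/4 + C

Let u = e^s, du = e^s ds.
The integral becomes ∫ du/((u-1)(u-5)); decompose into partial fractions.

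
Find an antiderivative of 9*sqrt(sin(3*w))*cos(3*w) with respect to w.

Let u = sin(3*w), so du = (3*cos(3*w)) dw.
Rewriting, the integral becomes 3·∫ √u du = 3·(2/3)u^(3/2).
Substituting back, u = sin(3*w).

2*sin(3*w)**(3/2) + C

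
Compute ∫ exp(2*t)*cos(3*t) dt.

3*exp(2*t)*sin(3*t)/13 + 2*exp(2*t)*cos(3*t)/13 + C

Let I denote the integral. Integrate by parts with u = cos(3*t), dv = exp(2*t) dt, so v = exp(2*t)/2: I = exp(2*t)*cos(3*t)/2 + (3/2)·∫ exp(2*t)*sin(3*t) dt.
Apply parts again with u = sin(3*t), dv = exp(2*t) dt: ∫ exp(2*t)*sin(3*t) dt = exp(2*t)*sin(3*t)/2 − (3/2)·I. Substituting back brings back I: I = 3*exp(2*t)*sin(3*t)/4 + exp(2*t)*cos(3*t)/2 − (9/4)·I.
Solving for I: (1 + 9/4)·I equals the remaining terms, so I = (4/13)·(3*exp(2*t)*sin(3*t)/4 + exp(2*t)*cos(3*t)/2).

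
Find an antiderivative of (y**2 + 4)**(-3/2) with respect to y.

Substitute y = 2·tan(θ), so dy = 2·sec(θ)^2 dθ and the radical becomes sqrt(y**2 + 4) = 2·sec(θ) by the Pythagorean identity.
Integrate the resulting trig expression in θ, then back-substitute tan(θ) = y/2, sec(θ) = sqrt(y**2 + 4)/2 (absorbing any constant into C).

y/(4*sqrt(y**2 + 4)) + C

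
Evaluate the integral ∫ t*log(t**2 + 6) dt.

t**2*log(t**2 + 6)/2 - t**2/2 + 3*log(t**2 + 6) + C

Let u = t**2 + 6, so du = (2*t) dt.
The integral becomes (1/2)·∫ log(u) du; integrate by parts with u′=log(u), dv′=du.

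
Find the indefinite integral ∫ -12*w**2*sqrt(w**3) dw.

Let u = w**3, so du = (3*w**2) dw.
Rewriting, the integral becomes -4·∫ √u du = -4·(2/3)u^(3/2).
Substituting back, u = w**3.

-8*(w**3)**(3/2)/3 + C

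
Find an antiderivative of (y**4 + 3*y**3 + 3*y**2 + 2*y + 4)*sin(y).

-y**4*cos(y) + 4*y**3*sin(y) - 3*y**3*cos(y) + 9*y**2*sin(y) + 9*y**2*cos(y) - 18*y*sin(y) + 16*y*cos(y) - 16*sin(y) - 22*cos(y) + C

Use integration by parts with u = y**4 + 3*y**3 + 3*y**2 + 2*y + 4, dv = sin(y) dy, so v = -cos(y).
Apply parts 4 times (tabular method): alternate signs, differentiate u down to 0, integrate dv up.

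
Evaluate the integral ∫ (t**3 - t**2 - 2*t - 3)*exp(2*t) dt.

Use integration by parts with u = t**3 - t**2 - 2*t - 3, dv = exp(2*t) dt, so v = exp(2*t)/2.
Apply parts 3 times (tabular method): alternate signs, differentiate u down to 0, integrate dv up.

(4*t**3 - 10*t**2 + 2*t - 13)*exp(2*t)/8 + C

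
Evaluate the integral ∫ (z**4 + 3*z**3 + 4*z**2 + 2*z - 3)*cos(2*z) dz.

z**4*sin(2*z)/2 + 3*z**3*sin(2*z)/2 + z**3*cos(2*z) + z**2*sin(2*z)/2 + 9*z**2*cos(2*z)/4 - 5*z*sin(2*z)/4 + z*cos(2*z)/2 - 7*sin(2*z)/4 - 5*cos(2*z)/8 + C

Use integration by parts with u = z**4 + 3*z**3 + 4*z**2 + 2*z - 3, dv = cos(2*z) dz, so v = sin(2*z)/2.
Apply parts 4 times (tabular method): alternate signs, differentiate u down to 0, integrate dv up.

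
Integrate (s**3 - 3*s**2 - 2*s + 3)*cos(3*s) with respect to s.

s**3*sin(3*s)/3 - s**2*sin(3*s) + s**2*cos(3*s)/3 - 8*s*sin(3*s)/9 - 2*s*cos(3*s)/3 + 11*sin(3*s)/9 - 8*cos(3*s)/27 + C

Use integration by parts with u = s**3 - 3*s**2 - 2*s + 3, dv = cos(3*s) ds, so v = sin(3*s)/3.
Apply parts 3 times (tabular method): alternate signs, differentiate u down to 0, integrate dv up.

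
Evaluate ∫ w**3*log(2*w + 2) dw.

w**4*log(2*w + 2)/4 - w**4/16 + w**3/12 - w**2/8 + w/4 - log(w + 1)/4 + C

Use integration by parts with u = log(2*w + 2), dv = w**3 dw.
Then du = 2/(2*w + 2) dw and v = w**4/4.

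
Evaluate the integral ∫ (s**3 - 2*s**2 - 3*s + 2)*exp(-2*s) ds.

(-4*s**3 + 2*s**2 + 14*s - 1)*exp(-2*s)/8 + C

Use integration by parts with u = s**3 - 2*s**2 - 3*s + 2, dv = exp(-2*s) ds, so v = -exp(-2*s)/2.
Apply parts 3 times (tabular method): alternate signs, differentiate u down to 0, integrate dv up.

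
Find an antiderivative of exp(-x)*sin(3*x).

Let I denote the integral. Integrate by parts with u = sin(3*x), dv = exp(-x) dx, so v = -exp(-x): I = -exp(-x)*sin(3*x) + 3·∫ exp(-x)*cos(3*x) dx.
Apply parts again with u = cos(3*x), dv = exp(-x) dx: ∫ exp(-x)*cos(3*x) dx = -exp(-x)*cos(3*x) − 3·I. Substituting back brings back I: I = -exp(-x)*sin(3*x) - 3*exp(-x)*cos(3*x) − 9·I.
Solving for I: (1 + 9)·I equals the remaining terms, so I = (1/10)·(-exp(-x)*sin(3*x) - 3*exp(-x)*cos(3*x)).

-exp(-x)*sin(3*x)/10 - 3*exp(-x)*cos(3*x)/10 + C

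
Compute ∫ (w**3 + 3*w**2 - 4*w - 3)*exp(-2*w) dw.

(-4*w**3 - 18*w**2 - 2*w + 11)*exp(-2*w)/8 + C

Use integration by parts with u = w**3 + 3*w**2 - 4*w - 3, dv = exp(-2*w) dw, so v = -exp(-2*w)/2.
Apply parts 3 times (tabular method): alternate signs, differentiate u down to 0, integrate dv up.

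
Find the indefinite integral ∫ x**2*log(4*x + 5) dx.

x**3*log(4*x + 5)/3 - x**3/9 + 5*x**2/24 - 25*x/48 + 125*log(4*x + 5)/192 + C

Use integration by parts with u = log(4*x + 5), dv = x**2 dx.
Then du = 4/(4*x + 5) dx and v = x**3/3.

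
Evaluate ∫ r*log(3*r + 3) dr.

r**2*log(3*r + 3)/2 - r**2/4 + r/2 - log(r + 1)/2 + C

Use integration by parts with u = log(3*r + 3), dv = r dr.
Then du = 3/(3*r + 3) dr and v = r**2/2.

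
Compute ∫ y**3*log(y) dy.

y**4*log(y)/4 - y**4/16 + C

Use integration by parts with u = log(y), dv = y**3 dy.
Then du = 1/y dy and v = y**4/4.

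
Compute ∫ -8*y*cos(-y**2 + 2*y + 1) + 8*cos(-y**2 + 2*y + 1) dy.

4*sin(-y**2 + 2*y + 1) + C

Let u = y**2 - 2*y - 1, so du = (2*y - 2) dy.
Rewriting, the integral becomes -4·∫ cos(u) du = -4·sin(u).
Substituting back, u = y**2 - 2*y - 1.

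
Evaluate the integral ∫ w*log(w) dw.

w**2*log(w)/2 - w**2/4 + C

Use integration by parts with u = log(w), dv = w dw.
Then du = 1/w dw and v = w**2/2.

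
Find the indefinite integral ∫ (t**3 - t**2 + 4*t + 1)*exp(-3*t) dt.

(-3*t**3 - 12*t - 7)*exp(-3*t)/9 + C

Use integration by parts with u = t**3 - t**2 + 4*t + 1, dv = exp(-3*t) dt, so v = -exp(-3*t)/3.
Apply parts 3 times (tabular method): alternate signs, differentiate u down to 0, integrate dv up.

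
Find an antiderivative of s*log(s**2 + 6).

Let u = s**2 + 6, so du = (2*s) ds.
The integral becomes (1/2)·∫ log(u) du; integrate by parts with u′=log(u), dv′=du.

s**2*log(s**2 + 6)/2 - s**2/2 + 3*log(s**2 + 6) + C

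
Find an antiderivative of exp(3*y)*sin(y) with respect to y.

Let I denote the integral. Integrate by parts with u = sin(y), dv = exp(3*y) dy, so v = exp(3*y)/3: I = exp(3*y)*sin(y)/3 − (1/3)·∫ exp(3*y)*cos(y) dy.
Apply parts again with u = cos(y), dv = exp(3*y) dy: ∫ exp(3*y)*cos(y) dy = exp(3*y)*cos(y)/3 + (1/3)·I. Substituting back brings back I: I = exp(3*y)*sin(y)/3 - exp(3*y)*cos(y)/9 − (1/9)·I.
Solving for I: (1 + 1/9)·I equals the remaining terms, so I = (9/10)·(exp(3*y)*sin(y)/3 - exp(3*y)*cos(y)/9).

3*exp(3*y)*sin(y)/10 - exp(3*y)*cos(y)/10 + C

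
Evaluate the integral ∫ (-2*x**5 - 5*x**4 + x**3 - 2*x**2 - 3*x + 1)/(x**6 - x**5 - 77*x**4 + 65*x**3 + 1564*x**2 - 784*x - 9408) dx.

-22697*log(x - 7)/6930 + 6887299*log(x - 4)/3415104 - 23*log(x + 3)/980 + 685*log(x + 4)/2112 - 10595*log(x + 7)/10164 - 3307/(1848*x - 7392) + C

Factor the denominator: (x - 7)*(x - 4)**2*(x + 3)*(x + 4)*(x + 7).
Partial-fraction decomposition: -10595/(10164*(x + 7)) + 685/(2112*(x + 4)) - 23/(980*(x + 3)) + 6887299/(3415104*(x - 4)) + 3307/(1848*(x - 4)**2) - 22697/(6930*(x - 7)).
Integrate each term; A/(x−a) gives A·log|x−a|; A/(x−a)² gives −A/(x−a).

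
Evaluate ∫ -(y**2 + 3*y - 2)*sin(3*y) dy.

y**2*cos(3*y)/3 - 2*y*sin(3*y)/9 + y*cos(3*y) - sin(3*y)/3 - 20*cos(3*y)/27 + C

Use integration by parts with u = y**2 + 3*y - 2, dv = -sin(3*y) dy, so v = cos(3*y)/3.
Apply parts 2 times (tabular method): alternate signs, differentiate u down to 0, integrate dv up.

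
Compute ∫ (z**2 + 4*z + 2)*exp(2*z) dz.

(2*z**2 + 6*z + 1)*exp(2*z)/4 + C

Use integration by parts with u = z**2 + 4*z + 2, dv = exp(2*z) dz, so v = exp(2*z)/2.
Apply parts 2 times (tabular method): alternate signs, differentiate u down to 0, integrate dv up.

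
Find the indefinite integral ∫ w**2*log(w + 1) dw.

w**3*log(w + 1)/3 - w**3/9 + w**2/6 - w/3 + log(w + 1)/3 + C

Use integration by parts with u = log(w + 1), dv = w**2 dw.
Then du = 1/(w + 1) dw and v = w**3/3.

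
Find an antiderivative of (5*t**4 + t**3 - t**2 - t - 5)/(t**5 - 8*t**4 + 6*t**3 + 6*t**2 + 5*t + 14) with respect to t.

Factor the denominator: (t - 7)*(t - 2)*(t + 1)*(t**2 + 1).
Partial-fraction decomposition: -(24*t - 7)/(250*(t**2 + 1)) - 1/(48*(t + 1)) - 77/(75*(t - 2)) + 12287/(2000*(t - 7)).
Integrate each term; A/(t−a) gives A·log|t−a|; the (Bt+D)/(t²+p²) term gives a log and an atan.

12287*log(t - 7)/2000 - 77*log(t - 2)/75 - log(t + 1)/48 - 6*log(t**2 + 1)/125 + 7*atan(t)/250 + C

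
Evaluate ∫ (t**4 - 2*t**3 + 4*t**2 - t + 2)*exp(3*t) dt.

Use integration by parts with u = t**4 - 2*t**3 + 4*t**2 - t + 2, dv = exp(3*t) dt, so v = exp(3*t)/3.
Apply parts 4 times (tabular method): alternate signs, differentiate u down to 0, integrate dv up.

(27*t**4 - 90*t**3 + 198*t**2 - 159*t + 107)*exp(3*t)/81 + C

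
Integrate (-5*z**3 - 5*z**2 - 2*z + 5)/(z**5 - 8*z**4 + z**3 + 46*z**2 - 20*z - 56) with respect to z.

Factor the denominator: (z - 7)*(z - 2)**2*(z + 1)*(z + 2).
Partial-fraction decomposition: 29/(144*(z + 2)) - 7/(72*(z + 1)) + 3563/(3600*(z - 2)) + 59/(60*(z - 2)**2) - 1969/(1800*(z - 7)).
Integrate each term; A/(z−a) gives A·log|z−a|; A/(z−a)² gives −A/(z−a).

-1969*log(z - 7)/1800 + 3563*log(z - 2)/3600 - 7*log(z + 1)/72 + 29*log(z + 2)/144 - 59/(60*z - 120) + C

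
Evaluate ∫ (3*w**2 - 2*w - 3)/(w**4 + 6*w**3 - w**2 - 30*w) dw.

Factor the denominator: w*(w - 2)*(w + 3)*(w + 5).
Partial-fraction decomposition: -41/(35*(w + 5)) + 1/(w + 3) + 1/(14*(w - 2)) + 1/(10*w).
Integrate each term: A/(w−a) contributes A·log|w−a|.

log(w)/10 + log(w - 2)/14 + log(w + 3) - 41*log(w + 5)/35 + C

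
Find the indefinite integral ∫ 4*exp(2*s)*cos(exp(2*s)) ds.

2*sin(exp(2*s)) + C

Let u = exp(2*s), so du = (2*exp(2*s)) ds.
Rewriting, the integral becomes 2·∫ cos(u) du = 2·sin(u).
Substituting back, u = exp(2*s).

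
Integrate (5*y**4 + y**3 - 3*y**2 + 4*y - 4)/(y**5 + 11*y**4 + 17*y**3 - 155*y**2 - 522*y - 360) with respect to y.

218*log(y - 4)/525 + 7*log(y + 1)/200 + 335*log(y + 3)/84 - 967*log(y + 5)/24 + 3064*log(y + 6)/75 + C

Factor the denominator: (y - 4)*(y + 1)*(y + 3)*(y + 5)*(y + 6).
Partial-fraction decomposition: 3064/(75*(y + 6)) - 967/(24*(y + 5)) + 335/(84*(y + 3)) + 7/(200*(y + 1)) + 218/(525*(y - 4)).
Integrate each term: A/(y−a) contributes A·log|y−a|.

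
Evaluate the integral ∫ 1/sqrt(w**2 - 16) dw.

log(w + sqrt(w**2 - 16)) + C

Substitute w = 4·sec(θ), so dw = 4·sec(θ)*tan(θ) dθ and the radical becomes sqrt(w**2 - 16) = 4·tan(θ) by the Pythagorean identity.
Integrate the resulting trig expression in θ, then back-substitute sec(θ) = w/4, tan(θ) = sqrt(w**2 - 16)/4 (absorbing any constant into C).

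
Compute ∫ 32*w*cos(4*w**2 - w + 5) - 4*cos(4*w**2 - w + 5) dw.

Let u = 4*w**2 - w + 5, so du = (8*w - 1) dw.
Rewriting, the integral becomes 4·∫ cos(u) du = 4·sin(u).
Substituting back, u = 4*w**2 - w + 5.

4*sin(4*w**2 - w + 5) + C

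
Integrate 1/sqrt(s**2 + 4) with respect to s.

Substitute s = 2·tan(θ), so ds = 2·sec(θ)^2 dθ and the radical becomes sqrt(s**2 + 4) = 2·sec(θ) by the Pythagorean identity.
Integrate the resulting trig expression in θ, then back-substitute tan(θ) = s/2, sec(θ) = sqrt(s**2 + 4)/2 (absorbing any constant into C).

log(s + sqrt(s**2 + 4)) + C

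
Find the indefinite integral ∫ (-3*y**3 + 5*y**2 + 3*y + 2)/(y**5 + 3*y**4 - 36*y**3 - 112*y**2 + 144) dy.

Factor the denominator: (y - 6)*(y - 1)*(y + 2)**2*(y + 6).
Partial-fraction decomposition: 29/(48*(y + 6)) - 67/(144*(y + 2)) + 5/(12*(y + 2)**2) - 1/(45*(y - 1)) - 7/(60*(y - 6)).
Integrate each term; A/(y−a) gives A·log|y−a|; A/(y−a)² gives −A/(y−a).

-7*log(y - 6)/60 - log(y - 1)/45 - 67*log(y + 2)/144 + 29*log(y + 6)/48 - 5/(12*y + 24) + C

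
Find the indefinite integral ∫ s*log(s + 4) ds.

s**2*log(s + 4)/2 - s**2/4 + 2*s - 8*log(s + 4) + C

Use integration by parts with u = log(s + 4), dv = s ds.
Then du = 1/(s + 4) ds and v = s**2/2.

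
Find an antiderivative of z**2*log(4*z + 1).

Use integration by parts with u = log(4*z + 1), dv = z**2 dz.
Then du = 4/(4*z + 1) dz and v = z**3/3.

z**3*log(4*z + 1)/3 - z**3/9 + z**2/24 - z/48 + log(4*z + 1)/192 + C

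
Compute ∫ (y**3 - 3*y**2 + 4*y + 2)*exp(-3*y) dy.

Use integration by parts with u = y**3 - 3*y**2 + 4*y + 2, dv = exp(-3*y) dy, so v = -exp(-3*y)/3.
Apply parts 3 times (tabular method): alternate signs, differentiate u down to 0, integrate dv up.

(-9*y**3 + 18*y**2 - 24*y - 26)*exp(-3*y)/27 + C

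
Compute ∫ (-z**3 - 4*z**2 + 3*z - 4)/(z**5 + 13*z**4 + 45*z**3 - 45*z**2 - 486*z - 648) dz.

-29*log(z - 3)/1134 - 77*log(z + 3)/54 + 8*log(z + 4)/7 + 25*log(z + 6)/81 - 11/(9*z + 27) + C

Factor the denominator: (z - 3)*(z + 3)**2*(z + 4)*(z + 6).
Partial-fraction decomposition: 25/(81*(z + 6)) + 8/(7*(z + 4)) - 77/(54*(z + 3)) + 11/(9*(z + 3)**2) - 29/(1134*(z - 3)).
Integrate each term; A/(z−a) gives A·log|z−a|; A/(z−a)² gives −A/(z−a).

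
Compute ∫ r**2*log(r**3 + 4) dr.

Let u = r**3 + 4, so du = (3*r**2) dr.
The integral becomes (1/3)·∫ log(u) du; integrate by parts with u′=log(u), dv′=du.

r**3*log(r**3 + 4)/3 - r**3/3 + 4*log(r**3 + 4)/3 + C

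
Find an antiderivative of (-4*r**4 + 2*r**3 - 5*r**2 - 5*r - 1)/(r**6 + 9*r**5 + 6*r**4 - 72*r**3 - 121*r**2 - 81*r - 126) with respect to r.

Factor the denominator: (r - 3)*(r + 2)*(r + 3)*(r + 7)*(r**2 + 1).
Partial-fraction decomposition: 7*(13*r + 9)/(2500*(r**2 + 1)) + 10501/(10000*(r + 7)) - 409/(240*(r + 3)) + 91/(125*(r + 2)) - 331/(3000*(r - 3)).
Integrate each term; A/(r−a) gives A·log|r−a|; the (Br+D)/(r²+p²) term gives a log and an atan.

-331*log(r - 3)/3000 + 91*log(r + 2)/125 - 409*log(r + 3)/240 + 10501*log(r + 7)/10000 + 91*log(r**2 + 1)/5000 + 63*atan(r)/2500 + C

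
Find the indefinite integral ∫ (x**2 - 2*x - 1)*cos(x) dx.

x**2*sin(x) - 2*x*sin(x) + 2*x*cos(x) - 3*sin(x) - 2*cos(x) + C

Use integration by parts with u = x**2 - 2*x - 1, dv = cos(x) dx, so v = sin(x).
Apply parts 2 times (tabular method): alternate signs, differentiate u down to 0, integrate dv up.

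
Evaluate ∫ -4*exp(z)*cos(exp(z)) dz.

-4*sin(exp(z)) + C

Let u = exp(z), so du = (exp(z)) dz.
Rewriting, the integral becomes -4·∫ cos(u) du = -4·sin(u).
Substituting back, u = exp(z).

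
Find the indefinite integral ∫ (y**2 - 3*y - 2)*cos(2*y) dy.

y**2*sin(2*y)/2 - 3*y*sin(2*y)/2 + y*cos(2*y)/2 - 5*sin(2*y)/4 - 3*cos(2*y)/4 + C

Use integration by parts with u = y**2 - 3*y - 2, dv = cos(2*y) dy, so v = sin(2*y)/2.
Apply parts 2 times (tabular method): alternate signs, differentiate u down to 0, integrate dv up.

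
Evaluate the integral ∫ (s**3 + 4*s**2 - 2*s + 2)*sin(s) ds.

-s**3*cos(s) + 3*s**2*sin(s) - 4*s**2*cos(s) + 8*s*sin(s) + 8*s*cos(s) - 8*sin(s) + 6*cos(s) + C

Use integration by parts with u = s**3 + 4*s**2 - 2*s + 2, dv = sin(s) ds, so v = -cos(s).
Apply parts 3 times (tabular method): alternate signs, differentiate u down to 0, integrate dv up.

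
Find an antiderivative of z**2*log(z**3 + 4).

Let u = z**3 + 4, so du = (3*z**2) dz.
The integral becomes (1/3)·∫ log(u) du; integrate by parts with u′=log(u), dv′=du.

z**3*log(z**3 + 4)/3 - z**3/3 + 4*log(z**3 + 4)/3 + C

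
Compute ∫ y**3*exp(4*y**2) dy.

Let u = y², du = 2y dy; rewrite as (1/2)∫ u^1·exp(4u) du.
Now integrate by parts 1 time.

(4*y**2 - 1)*exp(4*y**2)/32 + C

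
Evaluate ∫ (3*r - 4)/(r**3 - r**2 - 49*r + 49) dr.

17*log(r - 7)/84 + log(r - 1)/48 - 25*log(r + 7)/112 + C

Factor the denominator: (r - 7)*(r - 1)*(r + 7).
Partial-fraction decomposition: -25/(112*(r + 7)) + 1/(48*(r - 1)) + 17/(84*(r - 7)).
Integrate each term: A/(r−a) contributes A·log|r−a|.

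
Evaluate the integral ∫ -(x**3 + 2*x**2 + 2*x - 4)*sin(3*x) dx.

Use integration by parts with u = x**3 + 2*x**2 + 2*x - 4, dv = -sin(3*x) dx, so v = cos(3*x)/3.
Apply parts 3 times (tabular method): alternate signs, differentiate u down to 0, integrate dv up.

x**3*cos(3*x)/3 - x**2*sin(3*x)/3 + 2*x**2*cos(3*x)/3 - 4*x*sin(3*x)/9 + 4*x*cos(3*x)/9 - 4*sin(3*x)/27 - 40*cos(3*x)/27 + C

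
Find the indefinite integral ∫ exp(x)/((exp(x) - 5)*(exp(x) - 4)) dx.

log(exp(x) - 5) - log(exp(x) - 4) + C

Let u = e^x, du = e^x dx.
The integral becomes ∫ du/((u-5)(u-4)); decompose into partial fractions.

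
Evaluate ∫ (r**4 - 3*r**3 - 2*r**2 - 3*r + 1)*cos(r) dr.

r**4*sin(r) - 3*r**3*sin(r) + 4*r**3*cos(r) - 14*r**2*sin(r) - 9*r**2*cos(r) + 15*r*sin(r) - 28*r*cos(r) + 29*sin(r) + 15*cos(r) + C

Use integration by parts with u = r**4 - 3*r**3 - 2*r**2 - 3*r + 1, dv = cos(r) dr, so v = sin(r).
Apply parts 4 times (tabular method): alternate signs, differentiate u down to 0, integrate dv up.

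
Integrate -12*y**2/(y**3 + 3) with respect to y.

-4*log(y**3 + 3) + C

Let u = y**3 + 3, so du = (3*y**2) dy.
Rewriting, the integral becomes -4·∫ 1/u du = -4·log(u).
Substituting back, u = y**3 + 3.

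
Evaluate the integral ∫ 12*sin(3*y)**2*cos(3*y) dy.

4*sin(3*y)**3/3 + C

Let u = sin(3*y), so du = (3*cos(3*y)) dy.
Rewriting, the integral becomes 4·∫ u^2 du = 4·u^3/3.
Substituting back, u = sin(3*y).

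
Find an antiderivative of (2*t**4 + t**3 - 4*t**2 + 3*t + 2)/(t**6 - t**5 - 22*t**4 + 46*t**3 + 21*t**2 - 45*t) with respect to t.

-2*log(t)/45 + 143*log(t - 3)/1152 + log(t - 1)/12 - log(t + 1)/32 - 253*log(t + 5)/1920 - 41/(48*t - 144) + C

Factor the denominator: t*(t - 3)**2*(t - 1)*(t + 1)*(t + 5).
Partial-fraction decomposition: -253/(1920*(t + 5)) - 1/(32*(t + 1)) + 1/(12*(t - 1)) + 143/(1152*(t - 3)) + 41/(48*(t - 3)**2) - 2/(45*t).
Integrate each term; A/(t−a) gives A·log|t−a|; A/(t−a)² gives −A/(t−a).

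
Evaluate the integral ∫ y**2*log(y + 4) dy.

Use integration by parts with u = log(y + 4), dv = y**2 dy.
Then du = 1/(y + 4) dy and v = y**3/3.

y**3*log(y + 4)/3 - y**3/9 + 2*y**2/3 - 16*y/3 + 64*log(y + 4)/3 + C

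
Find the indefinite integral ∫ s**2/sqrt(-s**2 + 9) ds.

Substitute s = 3·sin(θ), so ds = 3·cos(θ) dθ and the radical becomes sqrt(-s**2 + 9) = 3·cos(θ) by the Pythagorean identity.
Integrate the resulting trig expression in θ, then back-substitute θ = asin(s/3), sin(θ) = s/3, cos(θ) = sqrt(-s**2 + 9)/3 (absorbing any constant into C).

-s*sqrt(-s**2 + 9)/2 + 9*asin(s/3)/2 + C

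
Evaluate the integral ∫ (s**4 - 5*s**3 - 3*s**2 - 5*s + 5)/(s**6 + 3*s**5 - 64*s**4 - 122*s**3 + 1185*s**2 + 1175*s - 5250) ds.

Factor the denominator: (s - 5)**2*(s - 2)*(s + 3)*(s + 5)*(s + 7).
Partial-fraction decomposition: -4009/(10368*(s + 7)) + 241/(560*(s + 5)) - 209/(2560*(s + 3)) - 41/(2835*(s - 2)) + 3623/(69120*(s - 5)) - 19/(576*(s - 5)**2).
Integrate each term; A/(s−a) gives A·log|s−a|; A/(s−a)² gives −A/(s−a).

3623*log(s - 5)/69120 - 41*log(s - 2)/2835 - 209*log(s + 3)/2560 + 241*log(s + 5)/560 - 4009*log(s + 7)/10368 + 19/(576*s - 2880) + C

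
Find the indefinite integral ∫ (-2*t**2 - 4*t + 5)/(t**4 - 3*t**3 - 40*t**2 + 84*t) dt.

5*log(t)/84 - 121*log(t - 7)/455 + 11*log(t - 2)/80 + 43*log(t + 6)/624 + C

Factor the denominator: t*(t - 7)*(t - 2)*(t + 6).
Partial-fraction decomposition: 43/(624*(t + 6)) + 11/(80*(t - 2)) - 121/(455*(t - 7)) + 5/(84*t).
Integrate each term: A/(t−a) contributes A·log|t−a|.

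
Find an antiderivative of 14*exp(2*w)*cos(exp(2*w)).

7*sin(exp(2*w)) + C

Let u = exp(2*w), so du = (2*exp(2*w)) dw.
Rewriting, the integral becomes 7·∫ cos(u) du = 7·sin(u).
Substituting back, u = exp(2*w).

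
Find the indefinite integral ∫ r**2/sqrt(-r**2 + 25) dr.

-r*sqrt(-r**2 + 25)/2 + 25*asin(r/5)/2 + C

Substitute r = 5·sin(θ), so dr = 5·cos(θ) dθ and the radical becomes sqrt(-r**2 + 25) = 5·cos(θ) by the Pythagorean identity.
Integrate the resulting trig expression in θ, then back-substitute θ = asin(r/5), sin(θ) = r/5, cos(θ) = sqrt(-r**2 + 25)/5 (absorbing any constant into C).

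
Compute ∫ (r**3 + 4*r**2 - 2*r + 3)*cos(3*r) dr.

r**3*sin(3*r)/3 + 4*r**2*sin(3*r)/3 + r**2*cos(3*r)/3 - 8*r*sin(3*r)/9 + 8*r*cos(3*r)/9 + 19*sin(3*r)/27 - 8*cos(3*r)/27 + C

Use integration by parts with u = r**3 + 4*r**2 - 2*r + 3, dv = cos(3*r) dr, so v = sin(3*r)/3.
Apply parts 3 times (tabular method): alternate signs, differentiate u down to 0, integrate dv up.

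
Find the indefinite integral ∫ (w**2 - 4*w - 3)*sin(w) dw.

Use integration by parts with u = w**2 - 4*w - 3, dv = sin(w) dw, so v = -cos(w).
Apply parts 2 times (tabular method): alternate signs, differentiate u down to 0, integrate dv up.

-w**2*cos(w) + 2*w*sin(w) + 4*w*cos(w) - 4*sin(w) + 5*cos(w) + C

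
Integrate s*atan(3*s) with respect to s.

s**2*atan(3*s)/2 - s/6 + atan(3*s)/18 + C

Use integration by parts with u = arctan(3*s), dv = s ds.
Then du = 3/(9*s**2 + 1) ds.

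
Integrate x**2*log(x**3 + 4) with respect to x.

Let u = x**3 + 4, so du = (3*x**2) dx.
The integral becomes (1/3)·∫ log(u) du; integrate by parts with u′=log(u), dv′=du.

x**3*log(x**3 + 4)/3 - x**3/3 + 4*log(x**3 + 4)/3 + C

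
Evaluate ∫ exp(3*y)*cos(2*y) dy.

2*exp(3*y)*sin(2*y)/13 + 3*exp(3*y)*cos(2*y)/13 + C

Let I denote the integral. Integrate by parts with u = cos(2*y), dv = exp(3*y) dy, so v = exp(3*y)/3: I = exp(3*y)*cos(2*y)/3 + (2/3)·∫ exp(3*y)*sin(2*y) dy.
Apply parts again with u = sin(2*y), dv = exp(3*y) dy: ∫ exp(3*y)*sin(2*y) dy = exp(3*y)*sin(2*y)/3 − (2/3)·I. Substituting back brings back I: I = 2*exp(3*y)*sin(2*y)/9 + exp(3*y)*cos(2*y)/3 − (4/9)·I.
Solving for I: (1 + 4/9)·I equals the remaining terms, so I = (9/13)·(2*exp(3*y)*sin(2*y)/9 + exp(3*y)*cos(2*y)/3).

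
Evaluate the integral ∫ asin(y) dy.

y*asin(y) + sqrt(-y**2 + 1) + C

Use integration by parts with u = arcsin(y), dv = dy.
Then du = 1/sqrt(-y**2 + 1) dy.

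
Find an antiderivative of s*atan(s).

s**2*atan(s)/2 - s/2 + atan(s)/2 + C

Use integration by parts with u = arctan(s), dv = s ds.
Then du = 1/(s**2 + 1) ds.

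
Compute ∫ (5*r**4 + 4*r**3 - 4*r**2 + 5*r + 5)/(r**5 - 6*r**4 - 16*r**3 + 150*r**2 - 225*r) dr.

-log(r)/45 + 711*log(r - 5)/40 - 15593*log(r - 3)/1152 + 501*log(r + 5)/640 + 497/(48*r - 144) + C

Factor the denominator: r*(r - 5)*(r - 3)**2*(r + 5).
Partial-fraction decomposition: 501/(640*(r + 5)) - 15593/(1152*(r - 3)) - 497/(48*(r - 3)**2) + 711/(40*(r - 5)) - 1/(45*r).
Integrate each term; A/(r−a) gives A·log|r−a|; A/(r−a)² gives −A/(r−a).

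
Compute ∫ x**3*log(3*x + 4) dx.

x**4*log(3*x + 4)/4 - x**4/16 + x**3/9 - 2*x**2/9 + 16*x/27 - 64*log(3*x + 4)/81 + C

Use integration by parts with u = log(3*x + 4), dv = x**3 dx.
Then du = 3/(3*x + 4) dx and v = x**4/4.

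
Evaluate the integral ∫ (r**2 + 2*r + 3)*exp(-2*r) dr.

(-2*r**2 - 6*r - 9)*exp(-2*r)/4 + C

Use integration by parts with u = r**2 + 2*r + 3, dv = exp(-2*r) dr, so v = -exp(-2*r)/2.
Apply parts 2 times (tabular method): alternate signs, differentiate u down to 0, integrate dv up.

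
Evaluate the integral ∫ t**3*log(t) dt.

Use integration by parts with u = log(t), dv = t**3 dt.
Then du = 1/t dt and v = t**4/4.

t**4*log(t)/4 - t**4/16 + C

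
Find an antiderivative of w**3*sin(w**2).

-w**2*cos(w**2)/2 + sin(w**2)/2 + C

Let u = w², du = 2w dw; rewrite as (1/2)∫ u^1·sin(1u) du.
Now integrate by parts 1 time.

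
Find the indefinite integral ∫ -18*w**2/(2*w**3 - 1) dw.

-3*log(2*w**3 - 1) + C

Let u = 2*w**3 - 1, so du = (6*w**2) dw.
Rewriting, the integral becomes -3·∫ 1/u du = -3·log(u).
Substituting back, u = 2*w**3 - 1.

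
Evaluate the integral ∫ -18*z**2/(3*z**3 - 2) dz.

Let u = 3*z**3 - 2, so du = (9*z**2) dz.
Rewriting, the integral becomes -2·∫ 1/u du = -2·log(u).
Substituting back, u = 3*z**3 - 2.

-2*log(3*z**3 - 2) + C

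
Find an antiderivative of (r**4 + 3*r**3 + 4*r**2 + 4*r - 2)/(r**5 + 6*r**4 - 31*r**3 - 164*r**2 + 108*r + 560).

Factor the denominator: (r - 5)*(r - 2)*(r + 2)*(r + 4)*(r + 7).
Partial-fraction decomposition: 769/(810*(r + 7)) - 55/(162*(r + 4)) - 1/(140*(r + 2)) - 31/(324*(r - 2)) + 559/(1134*(r - 5)).
Integrate each term: A/(r−a) contributes A·log|r−a|.

559*log(r - 5)/1134 - 31*log(r - 2)/324 - log(r + 2)/140 - 55*log(r + 4)/162 + 769*log(r + 7)/810 + C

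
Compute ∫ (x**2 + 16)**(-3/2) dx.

Substitute x = 4·tan(θ), so dx = 4·sec(θ)^2 dθ and the radical becomes sqrt(x**2 + 16) = 4·sec(θ) by the Pythagorean identity.
Integrate the resulting trig expression in θ, then back-substitute tan(θ) = x/4, sec(θ) = sqrt(x**2 + 16)/4 (absorbing any constant into C).

x/(16*sqrt(x**2 + 16)) + C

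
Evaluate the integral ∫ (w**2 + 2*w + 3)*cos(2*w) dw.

w**2*sin(2*w)/2 + w*sin(2*w) + w*cos(2*w)/2 + 5*sin(2*w)/4 + cos(2*w)/2 + C

Use integration by parts with u = w**2 + 2*w + 3, dv = cos(2*w) dw, so v = sin(2*w)/2.
Apply parts 2 times (tabular method): alternate signs, differentiate u down to 0, integrate dv up.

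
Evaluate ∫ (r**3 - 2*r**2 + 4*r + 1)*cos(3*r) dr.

Use integration by parts with u = r**3 - 2*r**2 + 4*r + 1, dv = cos(3*r) dr, so v = sin(3*r)/3.
Apply parts 3 times (tabular method): alternate signs, differentiate u down to 0, integrate dv up.

r**3*sin(3*r)/3 - 2*r**2*sin(3*r)/3 + r**2*cos(3*r)/3 + 10*r*sin(3*r)/9 - 4*r*cos(3*r)/9 + 13*sin(3*r)/27 + 10*cos(3*r)/27 + C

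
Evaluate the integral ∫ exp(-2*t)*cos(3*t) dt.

Let I denote the integral. Integrate by parts with u = cos(3*t), dv = exp(-2*t) dt, so v = -exp(-2*t)/2: I = -exp(-2*t)*cos(3*t)/2 − (3/2)·∫ exp(-2*t)*sin(3*t) dt.
Apply parts again with u = sin(3*t), dv = exp(-2*t) dt: ∫ exp(-2*t)*sin(3*t) dt = -exp(-2*t)*sin(3*t)/2 + (3/2)·I. Substituting back brings back I: I = 3*exp(-2*t)*sin(3*t)/4 - exp(-2*t)*cos(3*t)/2 − (9/4)·I.
Solving for I: (1 + 9/4)·I equals the remaining terms, so I = (4/13)·(3*exp(-2*t)*sin(3*t)/4 - exp(-2*t)*cos(3*t)/2).

3*exp(-2*t)*sin(3*t)/13 - 2*exp(-2*t)*cos(3*t)/13 + C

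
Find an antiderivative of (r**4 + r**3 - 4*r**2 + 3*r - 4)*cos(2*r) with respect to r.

Use integration by parts with u = r**4 + r**3 - 4*r**2 + 3*r - 4, dv = cos(2*r) dr, so v = sin(2*r)/2.
Apply parts 4 times (tabular method): alternate signs, differentiate u down to 0, integrate dv up.

r**4*sin(2*r)/2 + r**3*sin(2*r)/2 + r**3*cos(2*r) - 7*r**2*sin(2*r)/2 + 3*r**2*cos(2*r)/4 + 3*r*sin(2*r)/4 - 7*r*cos(2*r)/2 - sin(2*r)/4 + 3*cos(2*r)/8 + C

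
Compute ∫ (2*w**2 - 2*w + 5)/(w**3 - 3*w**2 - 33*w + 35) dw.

Factor the denominator: (w - 7)*(w - 1)*(w + 5).
Partial-fraction decomposition: 65/(72*(w + 5)) - 5/(36*(w - 1)) + 89/(72*(w - 7)).
Integrate each term: A/(w−a) contributes A·log|w−a|.

89*log(w - 7)/72 - 5*log(w - 1)/36 + 65*log(w + 5)/72 + C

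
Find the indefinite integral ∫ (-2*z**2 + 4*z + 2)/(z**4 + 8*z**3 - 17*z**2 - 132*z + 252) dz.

-2*log(z - 3)/45 - log(z - 2)/36 - 47*log(z + 6)/36 + 62*log(z + 7)/45 + C

Factor the denominator: (z - 3)*(z - 2)*(z + 6)*(z + 7).
Partial-fraction decomposition: 62/(45*(z + 7)) - 47/(36*(z + 6)) - 1/(36*(z - 2)) - 2/(45*(z - 3)).
Integrate each term: A/(z−a) contributes A·log|z−a|.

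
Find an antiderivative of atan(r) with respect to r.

Use integration by parts with u = arctan(r), dv = dr.
Then du = 1/(r**2 + 1) dr.

r*atan(r) - log(r**2 + 1)/2 + C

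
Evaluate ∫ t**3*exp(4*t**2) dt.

(4*t**2 - 1)*exp(4*t**2)/32 + C

Let u = t², du = 2t dt; rewrite as (1/2)∫ u^1·exp(4u) du.
Now integrate by parts 1 time.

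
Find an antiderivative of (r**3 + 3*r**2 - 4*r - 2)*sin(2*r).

-r**3*cos(2*r)/2 + 3*r**2*sin(2*r)/4 - 3*r**2*cos(2*r)/2 + 3*r*sin(2*r)/2 + 11*r*cos(2*r)/4 - 11*sin(2*r)/8 + 7*cos(2*r)/4 + C

Use integration by parts with u = r**3 + 3*r**2 - 4*r - 2, dv = sin(2*r) dr, so v = -cos(2*r)/2.
Apply parts 3 times (tabular method): alternate signs, differentiate u down to 0, integrate dv up.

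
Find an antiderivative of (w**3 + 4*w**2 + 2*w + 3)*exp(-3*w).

(-9*w**3 - 45*w**2 - 48*w - 43)*exp(-3*w)/27 + C

Use integration by parts with u = w**3 + 4*w**2 + 2*w + 3, dv = exp(-3*w) dw, so v = -exp(-3*w)/3.
Apply parts 3 times (tabular method): alternate signs, differentiate u down to 0, integrate dv up.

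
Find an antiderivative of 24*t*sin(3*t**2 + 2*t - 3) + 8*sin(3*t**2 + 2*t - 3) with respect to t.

-4*cos(3*t**2 + 2*t - 3) + C

Let u = 3*t**2 + 2*t - 3, so du = (6*t + 2) dt.
Rewriting, the integral becomes 4·∫ sin(u) du = 4·-cos(u).
Substituting back, u = 3*t**2 + 2*t - 3.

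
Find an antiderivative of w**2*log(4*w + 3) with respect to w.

Use integration by parts with u = log(4*w + 3), dv = w**2 dw.
Then du = 4/(4*w + 3) dw and v = w**3/3.

w**3*log(4*w + 3)/3 - w**3/9 + w**2/8 - 3*w/16 + 9*log(4*w + 3)/64 + C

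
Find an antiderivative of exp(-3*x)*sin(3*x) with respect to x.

-exp(-3*x)*sin(3*x)/6 - exp(-3*x)*cos(3*x)/6 + C

Let I denote the integral. Integrate by parts with u = sin(3*x), dv = exp(-3*x) dx, so v = -exp(-3*x)/3: I = -exp(-3*x)*sin(3*x)/3 + ∫ exp(-3*x)*cos(3*x) dx.
Apply parts again with u = cos(3*x), dv = exp(-3*x) dx: ∫ exp(-3*x)*cos(3*x) dx = -exp(-3*x)*cos(3*x)/3 − I. Substituting back brings back I: I = -exp(-3*x)*sin(3*x)/3 - exp(-3*x)*cos(3*x)/3 − I.
Solving for I: (1 + 1)·I equals the remaining terms, so I = (1/2)·(-exp(-3*x)*sin(3*x)/3 - exp(-3*x)*cos(3*x)/3).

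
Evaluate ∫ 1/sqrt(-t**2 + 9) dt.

asin(t/3) + C

Substitute t = 3·sin(θ), so dt = 3·cos(θ) dθ and the radical becomes sqrt(-t**2 + 9) = 3·cos(θ) by the Pythagorean identity.
Integrate the resulting trig expression in θ, then back-substitute θ = asin(t/3), sin(θ) = t/3, cos(θ) = sqrt(-t**2 + 9)/3 (absorbing any constant into C).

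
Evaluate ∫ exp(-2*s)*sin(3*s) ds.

-2*exp(-2*s)*sin(3*s)/13 - 3*exp(-2*s)*cos(3*s)/13 + C

Let I denote the integral. Integrate by parts with u = sin(3*s), dv = exp(-2*s) ds, so v = -exp(-2*s)/2: I = -exp(-2*s)*sin(3*s)/2 + (3/2)·∫ exp(-2*s)*cos(3*s) ds.
Apply parts again with u = cos(3*s), dv = exp(-2*s) ds: ∫ exp(-2*s)*cos(3*s) ds = -exp(-2*s)*cos(3*s)/2 − (3/2)·I. Substituting back brings back I: I = -exp(-2*s)*sin(3*s)/2 - 3*exp(-2*s)*cos(3*s)/4 − (9/4)·I.
Solving for I: (1 + 9/4)·I equals the remaining terms, so I = (4/13)·(-exp(-2*s)*sin(3*s)/2 - 3*exp(-2*s)*cos(3*s)/4).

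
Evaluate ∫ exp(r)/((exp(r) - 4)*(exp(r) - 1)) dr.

log(exp(r) - 4)/3 - log(exp(r) - 1)/3 + C

Let u = e^r, du = e^r dr.
The integral becomes ∫ du/((u-4)(u-1)); decompose into partial fractions.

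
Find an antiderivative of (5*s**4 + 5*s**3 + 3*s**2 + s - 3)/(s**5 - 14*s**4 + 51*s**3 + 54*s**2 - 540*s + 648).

-5161*log(s - 6)/1296 + 21*log(s - 3)/2 - 131*log(s - 2)/80 + 97*log(s + 3)/810 - 2557/(36*s - 216) + C

Factor the denominator: (s - 6)**2*(s - 3)*(s - 2)*(s + 3).
Partial-fraction decomposition: 97/(810*(s + 3)) - 131/(80*(s - 2)) + 21/(2*(s - 3)) - 5161/(1296*(s - 6)) + 2557/(36*(s - 6)**2).
Integrate each term; A/(s−a) gives A·log|s−a|; A/(s−a)² gives −A/(s−a).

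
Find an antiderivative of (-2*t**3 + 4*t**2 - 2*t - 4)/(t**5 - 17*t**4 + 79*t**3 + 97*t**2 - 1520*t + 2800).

-127*log(t - 7)/33 + 53*log(t - 5)/81 + 19*log(t - 4)/6 + 49*log(t + 4)/1782 - 82/(9*t - 45) + C

Factor the denominator: (t - 7)*(t - 5)**2*(t - 4)*(t + 4).
Partial-fraction decomposition: 49/(1782*(t + 4)) + 19/(6*(t - 4)) + 53/(81*(t - 5)) + 82/(9*(t - 5)**2) - 127/(33*(t - 7)).
Integrate each term; A/(t−a) gives A·log|t−a|; A/(t−a)² gives −A/(t−a).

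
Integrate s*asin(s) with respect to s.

Use integration by parts with u = arcsin(s), dv = s ds.
Then du = 1/sqrt(-s**2 + 1) ds.

s**2*asin(s)/2 + s*sqrt(-s**2 + 1)/4 - asin(s)/4 + C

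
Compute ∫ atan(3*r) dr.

r*atan(3*r) - log(9*r**2 + 1)/6 + C

Use integration by parts with u = arctan(3*r), dv = dr.
Then du = 3/(9*r**2 + 1) dr.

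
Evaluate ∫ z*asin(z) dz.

z**2*asin(z)/2 + z*sqrt(-z**2 + 1)/4 - asin(z)/4 + C

Use integration by parts with u = arcsin(z), dv = z dz.
Then du = 1/sqrt(-z**2 + 1) dz.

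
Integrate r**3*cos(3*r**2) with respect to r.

Let u = r², du = 2r dr; rewrite as (1/2)∫ u^1·cos(3u) du.
Now integrate by parts 1 time.

r**2*sin(3*r**2)/6 + cos(3*r**2)/18 + C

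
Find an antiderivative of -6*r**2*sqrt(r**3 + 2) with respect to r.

-4*(r**3 + 2)**(3/2)/3 + C

Let u = r**3 + 2, so du = (3*r**2) dr.
Rewriting, the integral becomes -2·∫ √u du = -2·(2/3)u^(3/2).
Substituting back, u = r**3 + 2.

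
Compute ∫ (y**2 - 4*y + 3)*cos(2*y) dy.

y**2*sin(2*y)/2 - 2*y*sin(2*y) + y*cos(2*y)/2 + 5*sin(2*y)/4 - cos(2*y) + C

Use integration by parts with u = y**2 - 4*y + 3, dv = cos(2*y) dy, so v = sin(2*y)/2.
Apply parts 2 times (tabular method): alternate signs, differentiate u down to 0, integrate dv up.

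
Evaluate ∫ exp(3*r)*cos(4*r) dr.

Let I denote the integral. Integrate by parts with u = cos(4*r), dv = exp(3*r) dr, so v = exp(3*r)/3: I = exp(3*r)*cos(4*r)/3 + (4/3)·∫ exp(3*r)*sin(4*r) dr.
Apply parts again with u = sin(4*r), dv = exp(3*r) dr: ∫ exp(3*r)*sin(4*r) dr = exp(3*r)*sin(4*r)/3 − (4/3)·I. Substituting back brings back I: I = 4*exp(3*r)*sin(4*r)/9 + exp(3*r)*cos(4*r)/3 − (16/9)·I.
Solving for I: (1 + 16/9)·I equals the remaining terms, so I = (9/25)·(4*exp(3*r)*sin(4*r)/9 + exp(3*r)*cos(4*r)/3).

4*exp(3*r)*sin(4*r)/25 + 3*exp(3*r)*cos(4*r)/25 + C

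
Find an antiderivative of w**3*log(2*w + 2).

Use integration by parts with u = log(2*w + 2), dv = w**3 dw.
Then du = 2/(2*w + 2) dw and v = w**4/4.

w**4*log(2*w + 2)/4 - w**4/16 + w**3/12 - w**2/8 + w/4 - log(w + 1)/4 + C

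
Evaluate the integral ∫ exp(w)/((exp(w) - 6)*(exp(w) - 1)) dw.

log(exp(w) - 6)/5 - log(exp(w) - 1)/5 + C

Let u = e^w, du = e^w dw.
The integral becomes ∫ du/((u-6)(u-1)); decompose into partial fractions.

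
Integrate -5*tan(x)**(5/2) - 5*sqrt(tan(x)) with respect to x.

-10*tan(x)**(3/2)/3 + C

Let u = tan(x), so du = (tan(x)**2 + 1) dx.
Rewriting, the integral becomes -5·∫ √u du = -5·(2/3)u^(3/2).
Substituting back, u = tan(x).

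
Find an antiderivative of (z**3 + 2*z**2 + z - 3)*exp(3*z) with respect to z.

(9*z**3 + 9*z**2 + 3*z - 28)*exp(3*z)/27 + C

Use integration by parts with u = z**3 + 2*z**2 + z - 3, dv = exp(3*z) dz, so v = exp(3*z)/3.
Apply parts 3 times (tabular method): alternate signs, differentiate u down to 0, integrate dv up.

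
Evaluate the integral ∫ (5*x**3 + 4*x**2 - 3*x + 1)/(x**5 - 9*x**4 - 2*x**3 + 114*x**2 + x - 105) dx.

1891*log(x - 7)/960 - 237*log(x - 5)/128 + 7*log(x - 1)/192 - log(x + 1)/64 - 89*log(x + 3)/640 + C

Factor the denominator: (x - 7)*(x - 5)*(x - 1)*(x + 1)*(x + 3).
Partial-fraction decomposition: -89/(640*(x + 3)) - 1/(64*(x + 1)) + 7/(192*(x - 1)) - 237/(128*(x - 5)) + 1891/(960*(x - 7)).
Integrate each term: A/(x−a) contributes A·log|x−a|.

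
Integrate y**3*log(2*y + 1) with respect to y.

Use integration by parts with u = log(2*y + 1), dv = y**3 dy.
Then du = 2/(2*y + 1) dy and v = y**4/4.

y**4*log(2*y + 1)/4 - y**4/16 + y**3/24 - y**2/32 + y/32 - log(2*y + 1)/64 + C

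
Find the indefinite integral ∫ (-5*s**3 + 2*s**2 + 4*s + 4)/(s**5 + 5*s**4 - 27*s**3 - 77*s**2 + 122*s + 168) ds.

-134*log(s - 4)/385 + 2*log(s - 2)/27 + 7*log(s + 1)/180 - 29*log(s + 3)/56 + 1789*log(s + 7)/2376 + C

Factor the denominator: (s - 4)*(s - 2)*(s + 1)*(s + 3)*(s + 7).
Partial-fraction decomposition: 1789/(2376*(s + 7)) - 29/(56*(s + 3)) + 7/(180*(s + 1)) + 2/(27*(s - 2)) - 134/(385*(s - 4)).
Integrate each term: A/(s−a) contributes A·log|s−a|.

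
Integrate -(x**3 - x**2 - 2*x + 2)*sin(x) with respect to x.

x**3*cos(x) - 3*x**2*sin(x) - x**2*cos(x) + 2*x*sin(x) - 8*x*cos(x) + 8*sin(x) + 4*cos(x) + C

Use integration by parts with u = x**3 - x**2 - 2*x + 2, dv = -sin(x) dx, so v = cos(x).
Apply parts 3 times (tabular method): alternate signs, differentiate u down to 0, integrate dv up.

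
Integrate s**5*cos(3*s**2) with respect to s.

Let u = s², du = 2s ds; rewrite as (1/2)∫ u^2·cos(3u) du.
Now integrate by parts 2 times.

s**4*sin(3*s**2)/6 + s**2*cos(3*s**2)/9 - sin(3*s**2)/27 + C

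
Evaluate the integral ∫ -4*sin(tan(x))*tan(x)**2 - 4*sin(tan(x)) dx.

4*cos(tan(x)) + C

Let u = tan(x), so du = (tan(x)**2 + 1) dx.
Rewriting, the integral becomes -4·∫ sin(u) du = -4·-cos(u).
Substituting back, u = tan(x).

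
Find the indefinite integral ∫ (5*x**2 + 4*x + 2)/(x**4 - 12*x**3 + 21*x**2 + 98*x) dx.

log(x)/49 + 262*log(x - 7)/3969 - 7*log(x + 2)/81 - 275/(63*x - 441) + C

Factor the denominator: x*(x - 7)**2*(x + 2).
Partial-fraction decomposition: -7/(81*(x + 2)) + 262/(3969*(x - 7)) + 275/(63*(x - 7)**2) + 1/(49*x).
Integrate each term; A/(x−a) gives A·log|x−a|; A/(x−a)² gives −A/(x−a).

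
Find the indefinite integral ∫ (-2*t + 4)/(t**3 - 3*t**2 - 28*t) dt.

-log(t)/7 - 10*log(t - 7)/77 + 3*log(t + 4)/11 + C

Factor the denominator: t*(t - 7)*(t + 4).
Partial-fraction decomposition: 3/(11*(t + 4)) - 10/(77*(t - 7)) - 1/(7*t).
Integrate each term: A/(t−a) contributes A·log|t−a|.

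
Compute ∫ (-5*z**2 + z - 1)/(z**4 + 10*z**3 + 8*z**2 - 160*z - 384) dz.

-77*log(z - 4)/640 - 583*log(z + 4)/128 + 187*log(z + 6)/40 - 85/(16*z + 64) + C

Factor the denominator: (z - 4)*(z + 4)**2*(z + 6).
Partial-fraction decomposition: 187/(40*(z + 6)) - 583/(128*(z + 4)) + 85/(16*(z + 4)**2) - 77/(640*(z - 4)).
Integrate each term; A/(z−a) gives A·log|z−a|; A/(z−a)² gives −A/(z−a).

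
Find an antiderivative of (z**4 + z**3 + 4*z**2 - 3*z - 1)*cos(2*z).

z**4*sin(2*z)/2 + z**3*sin(2*z)/2 + z**3*cos(2*z) + z**2*sin(2*z)/2 + 3*z**2*cos(2*z)/4 - 9*z*sin(2*z)/4 + z*cos(2*z)/2 - 3*sin(2*z)/4 - 9*cos(2*z)/8 + C

Use integration by parts with u = z**4 + z**3 + 4*z**2 - 3*z - 1, dv = cos(2*z) dz, so v = sin(2*z)/2.
Apply parts 4 times (tabular method): alternate signs, differentiate u down to 0, integrate dv up.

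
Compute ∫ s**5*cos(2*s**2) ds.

s**4*sin(2*s**2)/4 + s**2*cos(2*s**2)/4 - sin(2*s**2)/8 + C

Let u = s², du = 2s ds; rewrite as (1/2)∫ u^2·cos(2u) du.
Now integrate by parts 2 times.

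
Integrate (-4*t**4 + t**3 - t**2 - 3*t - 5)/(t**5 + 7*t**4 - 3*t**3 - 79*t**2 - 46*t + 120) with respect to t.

Factor the denominator: (t - 3)*(t - 1)*(t + 2)*(t + 4)*(t + 5).
Partial-fraction decomposition: -55/(3*(t + 5)) + 1097/(70*(t + 4)) - 5/(6*(t + 2)) + 1/(15*(t - 1)) - 4/(7*(t - 3)).
Integrate each term: A/(t−a) contributes A·log|t−a|.

-4*log(t - 3)/7 + log(t - 1)/15 - 5*log(t + 2)/6 + 1097*log(t + 4)/70 - 55*log(t + 5)/3 + C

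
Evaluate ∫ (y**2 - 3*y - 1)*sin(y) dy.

-y**2*cos(y) + 2*y*sin(y) + 3*y*cos(y) - 3*sin(y) + 3*cos(y) + C

Use integration by parts with u = y**2 - 3*y - 1, dv = sin(y) dy, so v = -cos(y).
Apply parts 2 times (tabular method): alternate signs, differentiate u down to 0, integrate dv up.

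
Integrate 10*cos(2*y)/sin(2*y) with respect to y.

Let u = sin(2*y), so du = (2*cos(2*y)) dy.
Rewriting, the integral becomes 5·∫ 1/u du = 5·log(u).
Substituting back, u = sin(2*y).

5*log(sin(2*y)) + C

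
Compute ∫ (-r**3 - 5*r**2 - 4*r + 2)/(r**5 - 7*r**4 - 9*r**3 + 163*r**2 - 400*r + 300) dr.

Factor the denominator: (r - 5)*(r - 3)*(r - 2)**2*(r + 5).
Partial-fraction decomposition: 11/(1960*(r + 5)) - 1606/(441*(r - 2)) - 34/(21*(r - 2)**2) + 41/(8*(r - 3)) - 67/(45*(r - 5)).
Integrate each term; A/(r−a) gives A·log|r−a|; A/(r−a)² gives −A/(r−a).

-67*log(r - 5)/45 + 41*log(r - 3)/8 - 1606*log(r - 2)/441 + 11*log(r + 5)/1960 + 34/(21*r - 42) + C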